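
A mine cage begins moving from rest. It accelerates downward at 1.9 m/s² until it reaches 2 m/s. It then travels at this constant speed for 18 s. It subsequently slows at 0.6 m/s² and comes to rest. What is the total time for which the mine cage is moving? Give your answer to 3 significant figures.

Phase 1 (accelerating): v₀ = 0 m/s, a = 1.9 m/s².
v = v₀ + at → t = (2 − 0) / 1.9 = 1.05 s
v² = v₀² + 2aΔx → Δx = (2² − 0²)/(2·1.9) = 1.05 m

Phase 2 (constant speed): v₀ = 2.00 m/s, a = 0 m/s².
v = v₀ + at = 2.00 + (0)(18) = 2.00 m/s
Δx = v₀t + ½at² = 2.00·18 + 0.5·0·18² = 36.0 m

Phase 3 (decelerating): v₀ = 2.00 m/s, a = -0.6 m/s².
v = v₀ + at → t = (0 − 2.00) / -0.6 = 3.33 s
v² = v₀² + 2aΔx → Δx = (0² − 2.00²)/(2·-0.6) = 3.33 m
Total time = 1.05 + 18.0 + 3.33 = 22.4 s

22.4 s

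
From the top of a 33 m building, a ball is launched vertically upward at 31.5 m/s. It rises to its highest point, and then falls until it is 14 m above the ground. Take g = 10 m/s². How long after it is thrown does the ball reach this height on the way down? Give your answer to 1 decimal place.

6.9 s

Phase 1 (rising): v₀ = 31.5 m/s, a = -10 m/s².
v = v₀ + at → t = (0 − 31.5) / -10 = 3.15 s
v² = v₀² + 2aΔx → Δx = (0² − 31.5²)/(2·-10) = 49.6 m

Phase 2 (falling): v₀ = 0 m/s, a = -10 m/s².
Falls 68.6 m from rest: t = √(2·68.6/10) = 3.70 s; v = g·t = 37.0 m/s.
Total time = 3.15 + 3.70 = 6.85 s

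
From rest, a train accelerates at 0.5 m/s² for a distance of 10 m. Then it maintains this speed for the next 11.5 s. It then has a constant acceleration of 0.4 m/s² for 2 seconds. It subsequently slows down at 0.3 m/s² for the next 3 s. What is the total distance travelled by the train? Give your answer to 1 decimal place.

64.0 m

Phase 1 (accelerating): v₀ = 0 m/s, a = 0.5 m/s².
v² = v₀² + 2aΔx = 0² + 2·0.5·10 = 10.0 → v = 3.16 m/s
t = (v − v₀)/a = (3.16 − 0)/0.5 = 6.32 s

Phase 2 (constant speed): v₀ = 3.16 m/s, a = 0 m/s².
v = v₀ + at = 3.16 + (0)(11.5) = 3.16 m/s
Δx = v₀t + ½at² = 3.16·11.5 + 0.5·0·11.5² = 36.4 m

Phase 3 (accelerating): v₀ = 3.16 m/s, a = 0.4 m/s².
v = v₀ + at = 3.16 + (0.4)(2) = 3.96 m/s
Δx = v₀t + ½at² = 3.16·2 + 0.5·0.4·2² = 7.12 m

Phase 4 (decelerating): v₀ = 3.96 m/s, a = -0.3 m/s².
v = v₀ + at = 3.96 + (-0.3)(3) = 3.06 m/s
Δx = v₀t + ½at² = 3.96·3 + 0.5·-0.3·3² = 10.5 m
Total distance = 10.0 + 36.4 + 7.12 + 10.5 = 64.0 m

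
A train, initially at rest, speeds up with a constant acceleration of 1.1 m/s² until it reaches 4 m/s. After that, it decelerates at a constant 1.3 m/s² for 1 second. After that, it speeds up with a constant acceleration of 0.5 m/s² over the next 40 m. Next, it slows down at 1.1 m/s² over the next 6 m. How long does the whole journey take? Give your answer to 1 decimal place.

Phase 1 (accelerating): v₀ = 0 m/s, a = 1.1 m/s².
v = v₀ + at → t = (4 − 0) / 1.1 = 3.64 s
v² = v₀² + 2aΔx → Δx = (4² − 0²)/(2·1.1) = 7.27 m

Phase 2 (decelerating): v₀ = 4.00 m/s, a = -1.3 m/s².
v = v₀ + at = 4.00 + (-1.3)(1) = 2.70 m/s
Δx = v₀t + ½at² = 4.00·1 + 0.5·-1.3·1² = 3.35 m

Phase 3 (accelerating): v₀ = 2.70 m/s, a = 0.5 m/s².
v² = v₀² + 2aΔx = 2.70² + 2·0.5·40 = 47.3 → v = 6.88 m/s
t = (v − v₀)/a = (6.88 − 2.70)/0.5 = 8.35 s

Phase 4 (decelerating): v₀ = 6.88 m/s, a = -1.1 m/s².
v² = v₀² + 2aΔx = 6.88² + 2·-1.1·6 = 34.1 → v = 5.84 m/s
t = (v − v₀)/a = (5.84 − 6.88)/-1.1 = 0.944 s
Total time = 3.64 + 1.00 + 8.35 + 0.944 = 13.9 s

13.9 s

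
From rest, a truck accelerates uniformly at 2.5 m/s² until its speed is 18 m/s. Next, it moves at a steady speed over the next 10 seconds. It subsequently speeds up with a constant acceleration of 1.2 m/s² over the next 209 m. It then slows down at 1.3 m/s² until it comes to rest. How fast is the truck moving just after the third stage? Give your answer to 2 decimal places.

Phase 1 (accelerating): v₀ = 0 m/s, a = 2.5 m/s².
v = v₀ + at → t = (18 − 0) / 2.5 = 7.20 s
v² = v₀² + 2aΔx → Δx = (18² − 0²)/(2·2.5) = 64.8 m

Phase 2 (constant speed): v₀ = 18.0 m/s, a = 0 m/s².
v = v₀ + at = 18.0 + (0)(10) = 18.0 m/s
Δx = v₀t + ½at² = 18.0·10 + 0.5·0·10² = 180 m

Phase 3 (accelerating): v₀ = 18.0 m/s, a = 1.2 m/s².
v² = v₀² + 2aΔx = 18.0² + 2·1.2·209 = 826 → v = 28.7 m/s
t = (v − v₀)/a = (28.7 − 18.0)/1.2 = 8.94 s
Speed at end of phase 3 = 28.7 m/s

28.73 m/s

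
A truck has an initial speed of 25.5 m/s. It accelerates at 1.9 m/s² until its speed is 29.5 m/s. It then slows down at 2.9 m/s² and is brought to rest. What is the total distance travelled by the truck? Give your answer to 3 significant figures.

208 m

Phase 1 (accelerating): v₀ = 25.5 m/s, a = 1.9 m/s².
v = v₀ + at → t = (29.5 − 25.5) / 1.9 = 2.11 s
v² = v₀² + 2aΔx → Δx = (29.5² − 25.5²)/(2·1.9) = 57.9 m

Phase 2 (decelerating): v₀ = 29.5 m/s, a = -2.9 m/s².
v = v₀ + at → t = (0 − 29.5) / -2.9 = 10.2 s
v² = v₀² + 2aΔx → Δx = (0² − 29.5²)/(2·-2.9) = 150 m
Total distance = 57.9 + 150 = 208 m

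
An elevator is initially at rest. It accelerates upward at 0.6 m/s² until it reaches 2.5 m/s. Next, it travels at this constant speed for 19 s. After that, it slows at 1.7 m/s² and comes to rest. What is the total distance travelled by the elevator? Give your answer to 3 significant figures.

54.5 m

Phase 1 (accelerating): v₀ = 0 m/s, a = 0.6 m/s².
v = v₀ + at → t = (2.5 − 0) / 0.6 = 4.17 s
v² = v₀² + 2aΔx → Δx = (2.5² − 0²)/(2·0.6) = 5.21 m

Phase 2 (constant speed): v₀ = 2.50 m/s, a = 0 m/s².
v = v₀ + at = 2.50 + (0)(19) = 2.50 m/s
Δx = v₀t + ½at² = 2.50·19 + 0.5·0·19² = 47.5 m

Phase 3 (decelerating): v₀ = 2.50 m/s, a = -1.7 m/s².
v = v₀ + at → t = (0 − 2.50) / -1.7 = 1.47 s
v² = v₀² + 2aΔx → Δx = (0² − 2.50²)/(2·-1.7) = 1.84 m
Total distance = 5.21 + 47.5 + 1.84 = 54.5 m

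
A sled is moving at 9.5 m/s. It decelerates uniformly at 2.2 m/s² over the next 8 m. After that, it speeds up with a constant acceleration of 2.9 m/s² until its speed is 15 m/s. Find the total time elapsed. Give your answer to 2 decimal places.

3.56 s

Phase 1 (decelerating): v₀ = 9.50 m/s, a = -2.2 m/s².
v² = v₀² + 2aΔx = 9.50² + 2·-2.2·8 = 55.0 → v = 7.42 m/s
t = (v − v₀)/a = (7.42 − 9.50)/-2.2 = 0.946 s

Phase 2 (accelerating): v₀ = 7.42 m/s, a = 2.9 m/s².
v = v₀ + at → t = (15 − 7.42) / 2.9 = 2.61 s
v² = v₀² + 2aΔx → Δx = (15² − 7.42²)/(2·2.9) = 29.3 m
Total time = 0.946 + 2.61 = 3.56 s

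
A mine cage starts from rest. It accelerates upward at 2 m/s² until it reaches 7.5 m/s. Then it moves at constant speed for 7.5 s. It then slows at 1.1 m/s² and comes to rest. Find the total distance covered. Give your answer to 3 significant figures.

Phase 1 (accelerating): v₀ = 0 m/s, a = 2 m/s².
v = v₀ + at → t = (7.5 − 0) / 2 = 3.75 s
v² = v₀² + 2aΔx → Δx = (7.5² − 0²)/(2·2) = 14.1 m

Phase 2 (constant speed): v₀ = 7.50 m/s, a = 0 m/s².
v = v₀ + at = 7.50 + (0)(7.5) = 7.50 m/s
Δx = v₀t + ½at² = 7.50·7.5 + 0.5·0·7.5² = 56.2 m

Phase 3 (decelerating): v₀ = 7.50 m/s, a = -1.1 m/s².
v = v₀ + at → t = (0 − 7.50) / -1.1 = 6.82 s
v² = v₀² + 2aΔx → Δx = (0² − 7.50²)/(2·-1.1) = 25.6 m
Total distance = 14.1 + 56.2 + 25.6 = 95.9 m

95.9 m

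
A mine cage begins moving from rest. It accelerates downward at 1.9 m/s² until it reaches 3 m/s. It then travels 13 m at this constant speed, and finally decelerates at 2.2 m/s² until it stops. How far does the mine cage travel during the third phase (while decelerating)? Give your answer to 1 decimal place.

Phase 1 (accelerating): v₀ = 0 m/s, a = 1.9 m/s².
v = v₀ + at → t = (3 − 0) / 1.9 = 1.58 s
v² = v₀² + 2aΔx → Δx = (3² − 0²)/(2·1.9) = 2.37 m

Phase 2 (constant speed): v₀ = 3.00 m/s, a = 0 m/s².
Constant speed: t = d/v = 13/3.00 = 4.33 s

Phase 3 (decelerating): v₀ = 3.00 m/s, a = -2.2 m/s².
v = v₀ + at → t = (0 − 3.00) / -2.2 = 1.36 s
v² = v₀² + 2aΔx → Δx = (0² − 3.00²)/(2·-2.2) = 2.05 m
Distance in phase 3 = 2.05 m

2.0 m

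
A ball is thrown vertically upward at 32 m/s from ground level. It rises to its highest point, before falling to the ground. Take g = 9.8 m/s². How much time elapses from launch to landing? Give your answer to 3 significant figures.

Phase 1 (rising): v₀ = 32.0 m/s, a = -9.8 m/s².
v = v₀ + at → t = (0 − 32.0) / -9.8 = 3.27 s
v² = v₀² + 2aΔx → Δx = (0² − 32.0²)/(2·-9.8) = 52.2 m

Phase 2 (falling): v₀ = 0 m/s, a = -9.8 m/s².
Falls 52.2 m from rest: t = √(2·52.2/9.8) = 3.27 s; v = g·t = 32.0 m/s.
Total time = 3.27 + 3.27 = 6.53 s

6.53 s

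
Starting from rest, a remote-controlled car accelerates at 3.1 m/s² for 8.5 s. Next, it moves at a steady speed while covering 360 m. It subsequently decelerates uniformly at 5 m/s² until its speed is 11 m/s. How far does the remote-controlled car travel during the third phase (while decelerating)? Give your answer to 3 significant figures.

57.3 m

Phase 1 (accelerating): v₀ = 0 m/s, a = 3.1 m/s².
v = v₀ + at = 0 + (3.1)(8.5) = 26.4 m/s
Δx = v₀t + ½at² = 0·8.5 + 0.5·3.1·8.5² = 112 m

Phase 2 (constant speed): v₀ = 26.4 m/s, a = 0 m/s².
Constant speed: t = d/v = 360/26.4 = 13.7 s

Phase 3 (decelerating): v₀ = 26.4 m/s, a = -5 m/s².
v = v₀ + at → t = (11 − 26.4) / -5 = 3.07 s
v² = v₀² + 2aΔx → Δx = (11² − 26.4²)/(2·-5) = 57.3 m
Distance in phase 3 = 57.3 m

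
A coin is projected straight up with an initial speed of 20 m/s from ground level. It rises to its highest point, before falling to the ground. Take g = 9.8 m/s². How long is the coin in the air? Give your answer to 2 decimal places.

4.08 s

Phase 1 (rising): v₀ = 20.0 m/s, a = -9.8 m/s².
v = v₀ + at → t = (0 − 20.0) / -9.8 = 2.04 s
v² = v₀² + 2aΔx → Δx = (0² − 20.0²)/(2·-9.8) = 20.4 m

Phase 2 (falling): v₀ = 0 m/s, a = -9.8 m/s².
Falls 20.4 m from rest: t = √(2·20.4/9.8) = 2.04 s; v = g·t = 20.0 m/s.
Total time = 2.04 + 2.04 = 4.08 s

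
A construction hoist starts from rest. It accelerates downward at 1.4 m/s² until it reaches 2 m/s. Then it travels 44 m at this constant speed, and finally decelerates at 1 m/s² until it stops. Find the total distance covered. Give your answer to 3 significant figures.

47.4 m

Phase 1 (accelerating): v₀ = 0 m/s, a = 1.4 m/s².
v = v₀ + at → t = (2 − 0) / 1.4 = 1.43 s
v² = v₀² + 2aΔx → Δx = (2² − 0²)/(2·1.4) = 1.43 m

Phase 2 (constant speed): v₀ = 2.00 m/s, a = 0 m/s².
Constant speed: t = d/v = 44/2.00 = 22.0 s

Phase 3 (decelerating): v₀ = 2.00 m/s, a = -1 m/s².
v = v₀ + at → t = (0 − 2.00) / -1 = 2.00 s
v² = v₀² + 2aΔx → Δx = (0² − 2.00²)/(2·-1) = 2.00 m
Total distance = 1.43 + 44.0 + 2.00 = 47.4 m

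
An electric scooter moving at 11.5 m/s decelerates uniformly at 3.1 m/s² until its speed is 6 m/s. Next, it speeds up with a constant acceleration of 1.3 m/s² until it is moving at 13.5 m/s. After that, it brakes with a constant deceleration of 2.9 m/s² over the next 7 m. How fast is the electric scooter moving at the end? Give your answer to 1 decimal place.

Phase 1 (decelerating): v₀ = 11.5 m/s, a = -3.1 m/s².
v = v₀ + at → t = (6 − 11.5) / -3.1 = 1.77 s
v² = v₀² + 2aΔx → Δx = (6² − 11.5²)/(2·-3.1) = 15.5 m

Phase 2 (accelerating): v₀ = 6.00 m/s, a = 1.3 m/s².
v = v₀ + at → t = (13.5 − 6.00) / 1.3 = 5.77 s
v² = v₀² + 2aΔx → Δx = (13.5² − 6.00²)/(2·1.3) = 56.2 m

Phase 3 (decelerating): v₀ = 13.5 m/s, a = -2.9 m/s².
v² = v₀² + 2aΔx = 13.5² + 2·-2.9·7 = 142 → v = 11.9 m/s
t = (v − v₀)/a = (11.9 − 13.5)/-2.9 = 0.551 s
Final speed = 11.9 m/s

11.9 m/s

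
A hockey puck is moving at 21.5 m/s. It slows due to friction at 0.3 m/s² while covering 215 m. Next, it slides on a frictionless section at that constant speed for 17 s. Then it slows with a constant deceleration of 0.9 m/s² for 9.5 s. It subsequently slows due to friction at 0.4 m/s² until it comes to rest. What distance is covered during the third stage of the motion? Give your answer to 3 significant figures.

Phase 1 (decelerating): v₀ = 21.5 m/s, a = -0.3 m/s².
v² = v₀² + 2aΔx = 21.5² + 2·-0.3·215 = 333 → v = 18.3 m/s
t = (v − v₀)/a = (18.3 − 21.5)/-0.3 = 10.8 s

Phase 2 (constant speed): v₀ = 18.3 m/s, a = 0 m/s².
v = v₀ + at = 18.3 + (0)(17) = 18.3 m/s
Δx = v₀t + ½at² = 18.3·17 + 0.5·0·17² = 310 m

Phase 3 (decelerating): v₀ = 18.3 m/s, a = -0.9 m/s².
v = v₀ + at = 18.3 + (-0.9)(9.5) = 9.71 m/s
Δx = v₀t + ½at² = 18.3·9.5 + 0.5·-0.9·9.5² = 133 m
Distance in phase 3 = 133 m

133 m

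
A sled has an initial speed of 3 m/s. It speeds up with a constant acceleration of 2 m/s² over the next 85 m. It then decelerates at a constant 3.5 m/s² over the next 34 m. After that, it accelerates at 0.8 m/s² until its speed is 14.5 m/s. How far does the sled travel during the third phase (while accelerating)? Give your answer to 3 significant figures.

62.0 m

Phase 1 (accelerating): v₀ = 3.00 m/s, a = 2 m/s².
v² = v₀² + 2aΔx = 3.00² + 2·2·85 = 349 → v = 18.7 m/s
t = (v − v₀)/a = (18.7 − 3.00)/2 = 7.84 s

Phase 2 (decelerating): v₀ = 18.7 m/s, a = -3.5 m/s².
v² = v₀² + 2aΔx = 18.7² + 2·-3.5·34 = 111 → v = 10.5 m/s
t = (v − v₀)/a = (10.5 − 18.7)/-3.5 = 2.33 s

Phase 3 (accelerating): v₀ = 10.5 m/s, a = 0.8 m/s².
v = v₀ + at → t = (14.5 − 10.5) / 0.8 = 4.96 s
v² = v₀² + 2aΔx → Δx = (14.5² − 10.5²)/(2·0.8) = 62.0 m
Distance in phase 3 = 62.0 m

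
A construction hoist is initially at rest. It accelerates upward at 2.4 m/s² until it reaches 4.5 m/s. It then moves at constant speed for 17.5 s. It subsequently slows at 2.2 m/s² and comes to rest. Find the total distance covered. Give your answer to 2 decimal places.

Phase 1 (accelerating): v₀ = 0 m/s, a = 2.4 m/s².
v = v₀ + at → t = (4.5 − 0) / 2.4 = 1.88 s
v² = v₀² + 2aΔx → Δx = (4.5² − 0²)/(2·2.4) = 4.22 m

Phase 2 (constant speed): v₀ = 4.50 m/s, a = 0 m/s².
v = v₀ + at = 4.50 + (0)(17.5) = 4.50 m/s
Δx = v₀t + ½at² = 4.50·17.5 + 0.5·0·17.5² = 78.8 m

Phase 3 (decelerating): v₀ = 4.50 m/s, a = -2.2 m/s².
v = v₀ + at → t = (0 − 4.50) / -2.2 = 2.05 s
v² = v₀² + 2aΔx → Δx = (0² − 4.50²)/(2·-2.2) = 4.60 m
Total distance = 4.22 + 78.8 + 4.60 = 87.6 m

87.57 m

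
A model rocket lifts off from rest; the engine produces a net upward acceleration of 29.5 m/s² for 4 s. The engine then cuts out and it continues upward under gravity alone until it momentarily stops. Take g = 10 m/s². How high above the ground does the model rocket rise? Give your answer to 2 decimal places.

932.20 m

Phase 1 (powered ascent): v₀ = 0 m/s, a = 29.5 m/s².
v = v₀ + at = 0 + (29.5)(4) = 118 m/s
Δx = v₀t + ½at² = 0·4 + 0.5·29.5·4² = 236 m

Phase 2 (coasting upward): v₀ = 118 m/s, a = -10 m/s².
v = v₀ + at → t = (0 − 118) / -10 = 11.8 s
v² = v₀² + 2aΔx → Δx = (0² − 118²)/(2·-10) = 696 m
Maximum height = 236 + 696 = 932 m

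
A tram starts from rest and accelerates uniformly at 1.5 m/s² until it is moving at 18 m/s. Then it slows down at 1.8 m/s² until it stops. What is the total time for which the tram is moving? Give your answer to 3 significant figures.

Phase 1 (accelerating): v₀ = 0 m/s, a = 1.5 m/s².
v = v₀ + at → t = (18 − 0) / 1.5 = 12.0 s
v² = v₀² + 2aΔx → Δx = (18² − 0²)/(2·1.5) = 108 m

Phase 2 (decelerating): v₀ = 18.0 m/s, a = -1.8 m/s².
v = v₀ + at → t = (0 − 18.0) / -1.8 = 10.0 s
v² = v₀² + 2aΔx → Δx = (0² − 18.0²)/(2·-1.8) = 90.0 m
Total time = 12.0 + 10.0 = 22.0 s

22.0 s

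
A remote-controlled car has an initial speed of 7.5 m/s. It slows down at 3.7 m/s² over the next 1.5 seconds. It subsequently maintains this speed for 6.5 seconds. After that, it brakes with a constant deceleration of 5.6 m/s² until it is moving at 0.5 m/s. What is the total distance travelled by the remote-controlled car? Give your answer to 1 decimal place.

20.1 m

Phase 1 (decelerating): v₀ = 7.50 m/s, a = -3.7 m/s².
v = v₀ + at = 7.50 + (-3.7)(1.5) = 1.95 m/s
Δx = v₀t + ½at² = 7.50·1.5 + 0.5·-3.7·1.5² = 7.09 m

Phase 2 (constant speed): v₀ = 1.95 m/s, a = 0 m/s².
v = v₀ + at = 1.95 + (0)(6.5) = 1.95 m/s
Δx = v₀t + ½at² = 1.95·6.5 + 0.5·0·6.5² = 12.7 m

Phase 3 (decelerating): v₀ = 1.95 m/s, a = -5.6 m/s².
v = v₀ + at → t = (0.5 − 1.95) / -5.6 = 0.259 s
v² = v₀² + 2aΔx → Δx = (0.5² − 1.95²)/(2·-5.6) = 0.317 m
Total distance = 7.09 + 12.7 + 0.317 = 20.1 m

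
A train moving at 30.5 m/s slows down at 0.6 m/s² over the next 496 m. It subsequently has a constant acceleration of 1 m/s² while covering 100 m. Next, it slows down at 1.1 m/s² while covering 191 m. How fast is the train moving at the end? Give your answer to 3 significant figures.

Phase 1 (decelerating): v₀ = 30.5 m/s, a = -0.6 m/s².
v² = v₀² + 2aΔx = 30.5² + 2·-0.6·496 = 335 → v = 18.3 m/s
t = (v − v₀)/a = (18.3 − 30.5)/-0.6 = 20.3 s

Phase 2 (accelerating): v₀ = 18.3 m/s, a = 1 m/s².
v² = v₀² + 2aΔx = 18.3² + 2·1·100 = 535 → v = 23.1 m/s
t = (v − v₀)/a = (23.1 − 18.3)/1 = 4.83 s

Phase 3 (decelerating): v₀ = 23.1 m/s, a = -1.1 m/s².
v² = v₀² + 2aΔx = 23.1² + 2·-1.1·191 = 115 → v = 10.7 m/s
t = (v − v₀)/a = (10.7 − 23.1)/-1.1 = 11.3 s
Final speed = 10.7 m/s

10.7 m/s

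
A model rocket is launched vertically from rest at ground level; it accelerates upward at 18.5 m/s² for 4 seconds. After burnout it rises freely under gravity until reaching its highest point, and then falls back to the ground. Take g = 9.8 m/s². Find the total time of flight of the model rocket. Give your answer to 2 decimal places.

20.89 s

Phase 1 (powered ascent): v₀ = 0 m/s, a = 18.5 m/s².
v = v₀ + at = 0 + (18.5)(4) = 74.0 m/s
Δx = v₀t + ½at² = 0·4 + 0.5·18.5·4² = 148 m

Phase 2 (coasting upward): v₀ = 74.0 m/s, a = -9.8 m/s².
v = v₀ + at → t = (0 − 74.0) / -9.8 = 7.55 s
v² = v₀² + 2aΔx → Δx = (0² − 74.0²)/(2·-9.8) = 279 m

Phase 3 (free fall): v₀ = 0 m/s, a = -9.8 m/s².
Falls 427 m from rest: t = √(2·427/9.8) = 9.34 s; v = g·t = 91.5 m/s.
Total time = 4.00 + 7.55 + 9.34 = 20.9 s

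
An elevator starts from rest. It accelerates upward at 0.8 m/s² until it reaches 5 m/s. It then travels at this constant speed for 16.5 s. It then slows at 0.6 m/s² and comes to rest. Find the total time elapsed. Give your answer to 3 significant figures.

31.1 s

Phase 1 (accelerating): v₀ = 0 m/s, a = 0.8 m/s².
v = v₀ + at → t = (5 − 0) / 0.8 = 6.25 s
v² = v₀² + 2aΔx → Δx = (5² − 0²)/(2·0.8) = 15.6 m

Phase 2 (constant speed): v₀ = 5.00 m/s, a = 0 m/s².
v = v₀ + at = 5.00 + (0)(16.5) = 5.00 m/s
Δx = v₀t + ½at² = 5.00·16.5 + 0.5·0·16.5² = 82.5 m

Phase 3 (decelerating): v₀ = 5.00 m/s, a = -0.6 m/s².
v = v₀ + at → t = (0 − 5.00) / -0.6 = 8.33 s
v² = v₀² + 2aΔx → Δx = (0² − 5.00²)/(2·-0.6) = 20.8 m
Total time = 6.25 + 16.5 + 8.33 = 31.1 s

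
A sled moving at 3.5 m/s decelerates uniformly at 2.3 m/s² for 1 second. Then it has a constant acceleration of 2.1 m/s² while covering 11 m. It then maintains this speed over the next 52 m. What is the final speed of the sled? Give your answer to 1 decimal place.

6.9 m/s

Phase 1 (decelerating): v₀ = 3.50 m/s, a = -2.3 m/s².
v = v₀ + at = 3.50 + (-2.3)(1) = 1.20 m/s
Δx = v₀t + ½at² = 3.50·1 + 0.5·-2.3·1² = 2.35 m

Phase 2 (accelerating): v₀ = 1.20 m/s, a = 2.1 m/s².
v² = v₀² + 2aΔx = 1.20² + 2·2.1·11 = 47.6 → v = 6.90 m/s
t = (v − v₀)/a = (6.90 − 1.20)/2.1 = 2.72 s

Phase 3 (constant speed): v₀ = 6.90 m/s, a = 0 m/s².
Constant speed: t = d/v = 52/6.90 = 7.53 s
Final speed = 6.90 m/s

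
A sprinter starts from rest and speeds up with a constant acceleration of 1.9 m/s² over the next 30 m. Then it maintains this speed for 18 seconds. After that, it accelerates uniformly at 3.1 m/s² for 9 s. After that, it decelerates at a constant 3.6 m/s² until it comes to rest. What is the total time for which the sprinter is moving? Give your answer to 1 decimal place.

Phase 1 (accelerating): v₀ = 0 m/s, a = 1.9 m/s².
v² = v₀² + 2aΔx = 0² + 2·1.9·30 = 114 → v = 10.7 m/s
t = (v − v₀)/a = (10.7 − 0)/1.9 = 5.62 s

Phase 2 (constant speed): v₀ = 10.7 m/s, a = 0 m/s².
v = v₀ + at = 10.7 + (0)(18) = 10.7 m/s
Δx = v₀t + ½at² = 10.7·18 + 0.5·0·18² = 192 m

Phase 3 (accelerating): v₀ = 10.7 m/s, a = 3.1 m/s².
v = v₀ + at = 10.7 + (3.1)(9) = 38.6 m/s
Δx = v₀t + ½at² = 10.7·9 + 0.5·3.1·9² = 222 m

Phase 4 (decelerating): v₀ = 38.6 m/s, a = -3.6 m/s².
v = v₀ + at → t = (0 − 38.6) / -3.6 = 10.7 s
v² = v₀² + 2aΔx → Δx = (0² − 38.6²)/(2·-3.6) = 207 m
Total time = 5.62 + 18.0 + 9.00 + 10.7 = 43.3 s

43.3 s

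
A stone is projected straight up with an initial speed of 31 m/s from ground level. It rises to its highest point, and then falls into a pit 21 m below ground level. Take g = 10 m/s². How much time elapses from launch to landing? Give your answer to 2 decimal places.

6.82 s

Phase 1 (rising): v₀ = 31.0 m/s, a = -10 m/s².
v = v₀ + at → t = (0 − 31.0) / -10 = 3.10 s
v² = v₀² + 2aΔx → Δx = (0² − 31.0²)/(2·-10) = 48.0 m

Phase 2 (falling): v₀ = 0 m/s, a = -10 m/s².
Falls 69.0 m from rest: t = √(2·69.0/10) = 3.72 s; v = g·t = 37.2 m/s.
Total time = 3.10 + 3.72 = 6.82 s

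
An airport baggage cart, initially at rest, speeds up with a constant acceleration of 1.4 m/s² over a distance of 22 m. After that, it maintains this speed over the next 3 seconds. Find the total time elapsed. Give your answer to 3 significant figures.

8.61 s

Phase 1 (accelerating): v₀ = 0 m/s, a = 1.4 m/s².
v² = v₀² + 2aΔx = 0² + 2·1.4·22 = 61.6 → v = 7.85 m/s
t = (v − v₀)/a = (7.85 − 0)/1.4 = 5.61 s

Phase 2 (constant speed): v₀ = 7.85 m/s, a = 0 m/s².
v = v₀ + at = 7.85 + (0)(3) = 7.85 m/s
Δx = v₀t + ½at² = 7.85·3 + 0.5·0·3² = 23.5 m
Total time = 5.61 + 3.00 = 8.61 s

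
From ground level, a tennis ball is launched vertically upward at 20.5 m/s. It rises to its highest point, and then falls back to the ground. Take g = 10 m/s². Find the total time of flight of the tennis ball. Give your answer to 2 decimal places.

Phase 1 (rising): v₀ = 20.5 m/s, a = -10 m/s².
v = v₀ + at → t = (0 − 20.5) / -10 = 2.05 s
v² = v₀² + 2aΔx → Δx = (0² − 20.5²)/(2·-10) = 21.0 m

Phase 2 (falling): v₀ = 0 m/s, a = -10 m/s².
Falls 21.0 m from rest: t = √(2·21.0/10) = 2.05 s; v = g·t = 20.5 m/s.
Total time = 2.05 + 2.05 = 4.10 s

4.10 s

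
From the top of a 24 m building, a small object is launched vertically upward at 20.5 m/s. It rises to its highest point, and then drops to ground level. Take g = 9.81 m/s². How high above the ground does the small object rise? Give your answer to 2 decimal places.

Phase 1 (rising): v₀ = 20.5 m/s, a = -9.81 m/s².
v = v₀ + at → t = (0 − 20.5) / -9.81 = 2.09 s
v² = v₀² + 2aΔx → Δx = (0² − 20.5²)/(2·-9.81) = 21.4 m
Maximum height = 24 + 21.4 = 45.4 m

45.42 m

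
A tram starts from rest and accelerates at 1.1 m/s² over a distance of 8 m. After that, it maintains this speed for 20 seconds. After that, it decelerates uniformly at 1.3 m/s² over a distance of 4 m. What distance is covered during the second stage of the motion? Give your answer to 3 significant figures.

83.9 m

Phase 1 (accelerating): v₀ = 0 m/s, a = 1.1 m/s².
v² = v₀² + 2aΔx = 0² + 2·1.1·8 = 17.6 → v = 4.20 m/s
t = (v − v₀)/a = (4.20 − 0)/1.1 = 3.81 s

Phase 2 (constant speed): v₀ = 4.20 m/s, a = 0 m/s².
v = v₀ + at = 4.20 + (0)(20) = 4.20 m/s
Δx = v₀t + ½at² = 4.20·20 + 0.5·0·20² = 83.9 m
Distance in phase 2 = 83.9 m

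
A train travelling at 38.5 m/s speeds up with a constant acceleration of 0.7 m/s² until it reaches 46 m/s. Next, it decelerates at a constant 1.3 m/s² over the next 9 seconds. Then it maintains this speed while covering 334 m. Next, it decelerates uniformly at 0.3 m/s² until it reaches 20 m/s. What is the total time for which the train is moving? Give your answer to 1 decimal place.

Phase 1 (accelerating): v₀ = 38.5 m/s, a = 0.7 m/s².
v = v₀ + at → t = (46 − 38.5) / 0.7 = 10.7 s
v² = v₀² + 2aΔx → Δx = (46² − 38.5²)/(2·0.7) = 453 m

Phase 2 (decelerating): v₀ = 46.0 m/s, a = -1.3 m/s².
v = v₀ + at = 46.0 + (-1.3)(9) = 34.3 m/s
Δx = v₀t + ½at² = 46.0·9 + 0.5·-1.3·9² = 361 m

Phase 3 (constant speed): v₀ = 34.3 m/s, a = 0 m/s².
Constant speed: t = d/v = 334/34.3 = 9.74 s

Phase 4 (decelerating): v₀ = 34.3 m/s, a = -0.3 m/s².
v = v₀ + at → t = (20 − 34.3) / -0.3 = 47.7 s
v² = v₀² + 2aΔx → Δx = (20² − 34.3²)/(2·-0.3) = 1290 m
Total time = 10.7 + 9.00 + 9.74 + 47.7 = 77.1 s

77.1 s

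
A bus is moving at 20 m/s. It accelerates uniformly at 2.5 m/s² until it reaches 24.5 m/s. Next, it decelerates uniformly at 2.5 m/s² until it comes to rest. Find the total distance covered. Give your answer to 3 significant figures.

160 m

Phase 1 (accelerating): v₀ = 20.0 m/s, a = 2.5 m/s².
v = v₀ + at → t = (24.5 − 20.0) / 2.5 = 1.80 s
v² = v₀² + 2aΔx → Δx = (24.5² − 20.0²)/(2·2.5) = 40.0 m

Phase 2 (decelerating): v₀ = 24.5 m/s, a = -2.5 m/s².
v = v₀ + at → t = (0 − 24.5) / -2.5 = 9.80 s
v² = v₀² + 2aΔx → Δx = (0² − 24.5²)/(2·-2.5) = 120 m
Total distance = 40.0 + 120 = 160 m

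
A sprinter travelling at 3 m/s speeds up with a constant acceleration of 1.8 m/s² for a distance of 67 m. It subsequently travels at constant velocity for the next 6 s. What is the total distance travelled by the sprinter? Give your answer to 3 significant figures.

162 m

Phase 1 (accelerating): v₀ = 3.00 m/s, a = 1.8 m/s².
v² = v₀² + 2aΔx = 3.00² + 2·1.8·67 = 250 → v = 15.8 m/s
t = (v − v₀)/a = (15.8 − 3.00)/1.8 = 7.12 s

Phase 2 (constant speed): v₀ = 15.8 m/s, a = 0 m/s².
v = v₀ + at = 15.8 + (0)(6) = 15.8 m/s
Δx = v₀t + ½at² = 15.8·6 + 0.5·0·6² = 94.9 m
Total distance = 67.0 + 94.9 = 162 m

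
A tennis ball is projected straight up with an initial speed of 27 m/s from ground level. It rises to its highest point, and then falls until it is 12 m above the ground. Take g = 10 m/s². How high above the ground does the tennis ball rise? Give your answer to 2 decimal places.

Phase 1 (rising): v₀ = 27.0 m/s, a = -10 m/s².
v = v₀ + at → t = (0 − 27.0) / -10 = 2.70 s
v² = v₀² + 2aΔx → Δx = (0² − 27.0²)/(2·-10) = 36.5 m
Maximum height = 36.5 m

36.45 m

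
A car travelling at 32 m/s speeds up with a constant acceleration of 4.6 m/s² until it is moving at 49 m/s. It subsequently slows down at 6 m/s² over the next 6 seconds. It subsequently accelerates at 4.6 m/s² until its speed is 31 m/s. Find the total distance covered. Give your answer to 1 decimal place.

Phase 1 (accelerating): v₀ = 32.0 m/s, a = 4.6 m/s².
v = v₀ + at → t = (49 − 32.0) / 4.6 = 3.70 s
v² = v₀² + 2aΔx → Δx = (49² − 32.0²)/(2·4.6) = 150 m

Phase 2 (decelerating): v₀ = 49.0 m/s, a = -6 m/s².
v = v₀ + at = 49.0 + (-6)(6) = 13.0 m/s
Δx = v₀t + ½at² = 49.0·6 + 0.5·-6·6² = 186 m

Phase 3 (accelerating): v₀ = 13.0 m/s, a = 4.6 m/s².
v = v₀ + at → t = (31 − 13.0) / 4.6 = 3.91 s
v² = v₀² + 2aΔx → Δx = (31² − 13.0²)/(2·4.6) = 86.1 m
Total distance = 150 + 186 + 86.1 = 422 m

421.8 m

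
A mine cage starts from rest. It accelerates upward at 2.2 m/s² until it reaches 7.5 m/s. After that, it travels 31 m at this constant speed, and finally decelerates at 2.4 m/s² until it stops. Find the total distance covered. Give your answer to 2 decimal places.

Phase 1 (accelerating): v₀ = 0 m/s, a = 2.2 m/s².
v = v₀ + at → t = (7.5 − 0) / 2.2 = 3.41 s
v² = v₀² + 2aΔx → Δx = (7.5² − 0²)/(2·2.2) = 12.8 m

Phase 2 (constant speed): v₀ = 7.50 m/s, a = 0 m/s².
Constant speed: t = d/v = 31/7.50 = 4.13 s

Phase 3 (decelerating): v₀ = 7.50 m/s, a = -2.4 m/s².
v = v₀ + at → t = (0 − 7.50) / -2.4 = 3.12 s
v² = v₀² + 2aΔx → Δx = (0² − 7.50²)/(2·-2.4) = 11.7 m
Total distance = 12.8 + 31.0 + 11.7 = 55.5 m

55.50 m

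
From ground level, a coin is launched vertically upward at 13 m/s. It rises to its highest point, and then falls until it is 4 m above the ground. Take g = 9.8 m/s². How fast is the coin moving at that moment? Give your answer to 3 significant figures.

9.52 m/s

Phase 1 (rising): v₀ = 13.0 m/s, a = -9.8 m/s².
v = v₀ + at → t = (0 − 13.0) / -9.8 = 1.33 s
v² = v₀² + 2aΔx → Δx = (0² − 13.0²)/(2·-9.8) = 8.62 m

Phase 2 (falling): v₀ = 0 m/s, a = -9.8 m/s².
Falls 4.62 m from rest: t = √(2·4.62/9.8) = 0.971 s; v = g·t = 9.52 m/s.
Final speed = 9.52 m/s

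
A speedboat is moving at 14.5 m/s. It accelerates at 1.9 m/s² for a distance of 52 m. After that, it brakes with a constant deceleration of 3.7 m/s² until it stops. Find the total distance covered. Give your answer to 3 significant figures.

Phase 1 (accelerating): v₀ = 14.5 m/s, a = 1.9 m/s².
v² = v₀² + 2aΔx = 14.5² + 2·1.9·52 = 408 → v = 20.2 m/s
t = (v − v₀)/a = (20.2 − 14.5)/1.9 = 3.00 s

Phase 2 (decelerating): v₀ = 20.2 m/s, a = -3.7 m/s².
v = v₀ + at → t = (0 − 20.2) / -3.7 = 5.46 s
v² = v₀² + 2aΔx → Δx = (0² − 20.2²)/(2·-3.7) = 55.1 m
Total distance = 52.0 + 55.1 = 107 m

107 m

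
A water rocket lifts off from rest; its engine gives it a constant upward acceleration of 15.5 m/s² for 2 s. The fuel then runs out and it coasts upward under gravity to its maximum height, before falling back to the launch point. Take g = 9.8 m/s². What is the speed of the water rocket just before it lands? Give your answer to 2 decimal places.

Phase 1 (powered ascent): v₀ = 0 m/s, a = 15.5 m/s².
v = v₀ + at = 0 + (15.5)(2) = 31.0 m/s
Δx = v₀t + ½at² = 0·2 + 0.5·15.5·2² = 31.0 m

Phase 2 (coasting upward): v₀ = 31.0 m/s, a = -9.8 m/s².
v = v₀ + at → t = (0 − 31.0) / -9.8 = 3.16 s
v² = v₀² + 2aΔx → Δx = (0² − 31.0²)/(2·-9.8) = 49.0 m

Phase 3 (free fall): v₀ = 0 m/s, a = -9.8 m/s².
Falls 80.0 m from rest: t = √(2·80.0/9.8) = 4.04 s; v = g·t = 39.6 m/s.
Impact speed = 39.6 m/s

39.61 m/s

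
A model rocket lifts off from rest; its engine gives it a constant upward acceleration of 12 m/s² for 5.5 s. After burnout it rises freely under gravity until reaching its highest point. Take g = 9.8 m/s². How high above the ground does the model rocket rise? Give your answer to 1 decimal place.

Phase 1 (powered ascent): v₀ = 0 m/s, a = 12 m/s².
v = v₀ + at = 0 + (12)(5.5) = 66.0 m/s
Δx = v₀t + ½at² = 0·5.5 + 0.5·12·5.5² = 182 m

Phase 2 (coasting upward): v₀ = 66.0 m/s, a = -9.8 m/s².
v = v₀ + at → t = (0 − 66.0) / -9.8 = 6.73 s
v² = v₀² + 2aΔx → Δx = (0² − 66.0²)/(2·-9.8) = 222 m
Maximum height = 182 + 222 = 404 m

403.7 m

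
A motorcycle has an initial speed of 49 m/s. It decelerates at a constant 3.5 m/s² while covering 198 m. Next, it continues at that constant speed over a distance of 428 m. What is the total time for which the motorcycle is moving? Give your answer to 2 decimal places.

Phase 1 (decelerating): v₀ = 49.0 m/s, a = -3.5 m/s².
v² = v₀² + 2aΔx = 49.0² + 2·-3.5·198 = 1020 → v = 31.9 m/s
t = (v − v₀)/a = (31.9 − 49.0)/-3.5 = 4.90 s

Phase 2 (constant speed): v₀ = 31.9 m/s, a = 0 m/s².
Constant speed: t = d/v = 428/31.9 = 13.4 s
Total time = 4.90 + 13.4 = 18.3 s

18.33 s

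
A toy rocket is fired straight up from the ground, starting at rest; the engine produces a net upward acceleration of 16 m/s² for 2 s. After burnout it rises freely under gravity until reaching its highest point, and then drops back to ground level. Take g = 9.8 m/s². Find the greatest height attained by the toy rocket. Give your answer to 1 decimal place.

84.2 m

Phase 1 (powered ascent): v₀ = 0 m/s, a = 16 m/s².
v = v₀ + at = 0 + (16)(2) = 32.0 m/s
Δx = v₀t + ½at² = 0·2 + 0.5·16·2² = 32.0 m

Phase 2 (coasting upward): v₀ = 32.0 m/s, a = -9.8 m/s².
v = v₀ + at → t = (0 − 32.0) / -9.8 = 3.27 s
v² = v₀² + 2aΔx → Δx = (0² − 32.0²)/(2·-9.8) = 52.2 m
Maximum height = 32.0 + 52.2 = 84.2 m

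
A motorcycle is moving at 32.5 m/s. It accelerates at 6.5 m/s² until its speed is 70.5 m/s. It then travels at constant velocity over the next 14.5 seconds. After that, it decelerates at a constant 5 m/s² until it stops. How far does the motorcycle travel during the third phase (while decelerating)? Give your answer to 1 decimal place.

497.0 m

Phase 1 (accelerating): v₀ = 32.5 m/s, a = 6.5 m/s².
v = v₀ + at → t = (70.5 − 32.5) / 6.5 = 5.85 s
v² = v₀² + 2aΔx → Δx = (70.5² − 32.5²)/(2·6.5) = 301 m

Phase 2 (constant speed): v₀ = 70.5 m/s, a = 0 m/s².
v = v₀ + at = 70.5 + (0)(14.5) = 70.5 m/s
Δx = v₀t + ½at² = 70.5·14.5 + 0.5·0·14.5² = 1020 m

Phase 3 (decelerating): v₀ = 70.5 m/s, a = -5 m/s².
v = v₀ + at → t = (0 − 70.5) / -5 = 14.1 s
v² = v₀² + 2aΔx → Δx = (0² − 70.5²)/(2·-5) = 497 m
Distance in phase 3 = 497 m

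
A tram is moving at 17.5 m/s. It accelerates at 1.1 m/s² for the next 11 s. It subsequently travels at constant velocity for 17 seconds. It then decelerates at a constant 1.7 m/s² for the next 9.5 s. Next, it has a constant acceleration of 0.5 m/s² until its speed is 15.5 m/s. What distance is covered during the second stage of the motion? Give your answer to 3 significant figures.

Phase 1 (accelerating): v₀ = 17.5 m/s, a = 1.1 m/s².
v = v₀ + at = 17.5 + (1.1)(11) = 29.6 m/s
Δx = v₀t + ½at² = 17.5·11 + 0.5·1.1·11² = 259 m

Phase 2 (constant speed): v₀ = 29.6 m/s, a = 0 m/s².
v = v₀ + at = 29.6 + (0)(17) = 29.6 m/s
Δx = v₀t + ½at² = 29.6·17 + 0.5·0·17² = 503 m
Distance in phase 2 = 503 m

503 m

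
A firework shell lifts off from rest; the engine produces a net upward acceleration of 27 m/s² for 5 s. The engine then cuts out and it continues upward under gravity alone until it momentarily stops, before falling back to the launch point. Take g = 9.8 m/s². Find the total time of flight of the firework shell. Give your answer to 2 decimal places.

34.86 s

Phase 1 (powered ascent): v₀ = 0 m/s, a = 27 m/s².
v = v₀ + at = 0 + (27)(5) = 135 m/s
Δx = v₀t + ½at² = 0·5 + 0.5·27·5² = 338 m

Phase 2 (coasting upward): v₀ = 135 m/s, a = -9.8 m/s².
v = v₀ + at → t = (0 − 135) / -9.8 = 13.8 s
v² = v₀² + 2aΔx → Δx = (0² − 135²)/(2·-9.8) = 930 m

Phase 3 (free fall): v₀ = 0 m/s, a = -9.8 m/s².
Falls 1270 m from rest: t = √(2·1270/9.8) = 16.1 s; v = g·t = 158 m/s.
Total time = 5.00 + 13.8 + 16.1 = 34.9 s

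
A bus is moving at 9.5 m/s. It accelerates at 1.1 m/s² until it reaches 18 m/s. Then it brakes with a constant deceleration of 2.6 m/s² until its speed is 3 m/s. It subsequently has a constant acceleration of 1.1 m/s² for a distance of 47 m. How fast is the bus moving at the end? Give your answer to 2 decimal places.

10.60 m/s

Phase 1 (accelerating): v₀ = 9.50 m/s, a = 1.1 m/s².
v = v₀ + at → t = (18 − 9.50) / 1.1 = 7.73 s
v² = v₀² + 2aΔx → Δx = (18² − 9.50²)/(2·1.1) = 106 m

Phase 2 (decelerating): v₀ = 18.0 m/s, a = -2.6 m/s².
v = v₀ + at → t = (3 − 18.0) / -2.6 = 5.77 s
v² = v₀² + 2aΔx → Δx = (3² − 18.0²)/(2·-2.6) = 60.6 m

Phase 3 (accelerating): v₀ = 3.00 m/s, a = 1.1 m/s².
v² = v₀² + 2aΔx = 3.00² + 2·1.1·47 = 112 → v = 10.6 m/s
t = (v − v₀)/a = (10.6 − 3.00)/1.1 = 6.91 s
Final speed = 10.6 m/s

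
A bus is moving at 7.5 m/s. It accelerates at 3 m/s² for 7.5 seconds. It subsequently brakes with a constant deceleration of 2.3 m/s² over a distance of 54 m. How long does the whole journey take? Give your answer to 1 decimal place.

9.4 s

Phase 1 (accelerating): v₀ = 7.50 m/s, a = 3 m/s².
v = v₀ + at = 7.50 + (3)(7.5) = 30.0 m/s
Δx = v₀t + ½at² = 7.50·7.5 + 0.5·3·7.5² = 141 m

Phase 2 (decelerating): v₀ = 30.0 m/s, a = -2.3 m/s².
v² = v₀² + 2aΔx = 30.0² + 2·-2.3·54 = 652 → v = 25.5 m/s
t = (v − v₀)/a = (25.5 − 30.0)/-2.3 = 1.95 s
Total time = 7.50 + 1.95 = 9.45 s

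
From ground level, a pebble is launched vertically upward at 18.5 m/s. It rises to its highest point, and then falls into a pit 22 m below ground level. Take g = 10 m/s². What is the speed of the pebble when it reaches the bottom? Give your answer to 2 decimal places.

Phase 1 (rising): v₀ = 18.5 m/s, a = -10 m/s².
v = v₀ + at → t = (0 − 18.5) / -10 = 1.85 s
v² = v₀² + 2aΔx → Δx = (0² − 18.5²)/(2·-10) = 17.1 m

Phase 2 (falling): v₀ = 0 m/s, a = -10 m/s².
Falls 39.1 m from rest: t = √(2·39.1/10) = 2.80 s; v = g·t = 28.0 m/s.
Final speed = 28.0 m/s

27.97 m/s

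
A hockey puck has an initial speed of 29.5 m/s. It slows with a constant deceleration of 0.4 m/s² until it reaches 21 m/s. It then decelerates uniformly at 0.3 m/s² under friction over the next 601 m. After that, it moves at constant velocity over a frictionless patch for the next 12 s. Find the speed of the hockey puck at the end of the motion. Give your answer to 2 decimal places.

8.97 m/s

Phase 1 (decelerating): v₀ = 29.5 m/s, a = -0.4 m/s².
v = v₀ + at → t = (21 − 29.5) / -0.4 = 21.2 s
v² = v₀² + 2aΔx → Δx = (21² − 29.5²)/(2·-0.4) = 537 m

Phase 2 (decelerating): v₀ = 21.0 m/s, a = -0.3 m/s².
v² = v₀² + 2aΔx = 21.0² + 2·-0.3·601 = 80.4 → v = 8.97 m/s
t = (v − v₀)/a = (8.97 − 21.0)/-0.3 = 40.1 s

Phase 3 (constant speed): v₀ = 8.97 m/s, a = 0 m/s².
v = v₀ + at = 8.97 + (0)(12) = 8.97 m/s
Δx = v₀t + ½at² = 8.97·12 + 0.5·0·12² = 108 m
Final speed = 8.97 m/s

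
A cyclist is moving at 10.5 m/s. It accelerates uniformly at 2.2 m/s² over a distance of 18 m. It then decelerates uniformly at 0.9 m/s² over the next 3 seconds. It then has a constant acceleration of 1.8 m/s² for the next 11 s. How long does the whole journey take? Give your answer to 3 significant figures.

Phase 1 (accelerating): v₀ = 10.5 m/s, a = 2.2 m/s².
v² = v₀² + 2aΔx = 10.5² + 2·2.2·18 = 189 → v = 13.8 m/s
t = (v − v₀)/a = (13.8 − 10.5)/2.2 = 1.48 s

Phase 2 (decelerating): v₀ = 13.8 m/s, a = -0.9 m/s².
v = v₀ + at = 13.8 + (-0.9)(3) = 11.1 m/s
Δx = v₀t + ½at² = 13.8·3 + 0.5·-0.9·3² = 37.2 m

Phase 3 (accelerating): v₀ = 11.1 m/s, a = 1.8 m/s².
v = v₀ + at = 11.1 + (1.8)(11) = 30.9 m/s
Δx = v₀t + ½at² = 11.1·11 + 0.5·1.8·11² = 231 m
Total time = 1.48 + 3.00 + 11.0 = 15.5 s

15.5 s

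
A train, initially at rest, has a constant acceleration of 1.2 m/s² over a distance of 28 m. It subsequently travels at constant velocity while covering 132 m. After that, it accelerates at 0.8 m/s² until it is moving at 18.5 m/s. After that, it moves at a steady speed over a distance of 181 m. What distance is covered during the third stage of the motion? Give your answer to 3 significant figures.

172 m

Phase 1 (accelerating): v₀ = 0 m/s, a = 1.2 m/s².
v² = v₀² + 2aΔx = 0² + 2·1.2·28 = 67.2 → v = 8.20 m/s
t = (v − v₀)/a = (8.20 − 0)/1.2 = 6.83 s

Phase 2 (constant speed): v₀ = 8.20 m/s, a = 0 m/s².
Constant speed: t = d/v = 132/8.20 = 16.1 s

Phase 3 (accelerating): v₀ = 8.20 m/s, a = 0.8 m/s².
v = v₀ + at → t = (18.5 − 8.20) / 0.8 = 12.9 s
v² = v₀² + 2aΔx → Δx = (18.5² − 8.20²)/(2·0.8) = 172 m
Distance in phase 3 = 172 m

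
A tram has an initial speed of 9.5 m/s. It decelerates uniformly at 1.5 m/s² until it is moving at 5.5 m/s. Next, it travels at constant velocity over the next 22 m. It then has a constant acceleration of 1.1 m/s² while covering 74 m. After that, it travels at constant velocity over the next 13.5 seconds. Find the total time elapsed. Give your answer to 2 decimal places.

Phase 1 (decelerating): v₀ = 9.50 m/s, a = -1.5 m/s².
v = v₀ + at → t = (5.5 − 9.50) / -1.5 = 2.67 s
v² = v₀² + 2aΔx → Δx = (5.5² − 9.50²)/(2·-1.5) = 20.0 m

Phase 2 (constant speed): v₀ = 5.50 m/s, a = 0 m/s².
Constant speed: t = d/v = 22/5.50 = 4.00 s

Phase 3 (accelerating): v₀ = 5.50 m/s, a = 1.1 m/s².
v² = v₀² + 2aΔx = 5.50² + 2·1.1·74 = 193 → v = 13.9 m/s
t = (v − v₀)/a = (13.9 − 5.50)/1.1 = 7.63 s

Phase 4 (constant speed): v₀ = 13.9 m/s, a = 0 m/s².
v = v₀ + at = 13.9 + (0)(13.5) = 13.9 m/s
Δx = v₀t + ½at² = 13.9·13.5 + 0.5·0·13.5² = 188 m
Total time = 2.67 + 4.00 + 7.63 + 13.5 = 27.8 s

27.80 s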